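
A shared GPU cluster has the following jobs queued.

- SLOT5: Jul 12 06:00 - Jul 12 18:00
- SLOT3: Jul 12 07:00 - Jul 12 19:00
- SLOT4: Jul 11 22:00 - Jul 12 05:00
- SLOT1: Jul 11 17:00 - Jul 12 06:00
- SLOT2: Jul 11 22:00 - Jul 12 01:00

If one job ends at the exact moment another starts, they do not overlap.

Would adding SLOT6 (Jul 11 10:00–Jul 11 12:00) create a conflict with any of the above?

SLOT1: starts Jul 11 17:00 at or after SLOT6 ends Jul 11 12:00 → clear.
SLOT2: starts Jul 11 22:00 at or after SLOT6 ends Jul 11 12:00 → clear.
SLOT4: starts Jul 11 22:00 at or after SLOT6 ends Jul 11 12:00 → clear.
SLOT5: starts Jul 12 06:00 at or after SLOT6 ends Jul 11 12:00 → clear.
SLOT3: starts Jul 12 07:00 at or after SLOT6 ends Jul 11 12:00 → clear.

No — it doesn't clash with anything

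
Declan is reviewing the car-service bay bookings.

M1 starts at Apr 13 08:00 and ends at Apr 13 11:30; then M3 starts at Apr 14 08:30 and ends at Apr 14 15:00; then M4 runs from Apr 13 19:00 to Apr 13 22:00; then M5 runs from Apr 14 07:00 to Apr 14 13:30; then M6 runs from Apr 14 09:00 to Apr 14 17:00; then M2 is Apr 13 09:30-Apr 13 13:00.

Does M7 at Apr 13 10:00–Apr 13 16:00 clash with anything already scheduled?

Yes — it overlaps M1, M2

M1: starts Apr 13 08:00 before M7 ends Apr 13 16:00, and ends Apr 13 11:30 after M7 starts Apr 13 10:00 → overlap.
M2: starts Apr 13 09:30 before M7 ends Apr 13 16:00, and ends Apr 13 13:00 after M7 starts Apr 13 10:00 → overlap.
M4: starts Apr 13 19:00 at or after M7 ends Apr 13 16:00 → clear.
M5: starts Apr 14 07:00 at or after M7 ends Apr 13 16:00 → clear.
M3: starts Apr 14 08:30 at or after M7 ends Apr 13 16:00 → clear.
M6: starts Apr 14 09:00 at or after M7 ends Apr 13 16:00 → clear.
M7 overlaps M1, M2.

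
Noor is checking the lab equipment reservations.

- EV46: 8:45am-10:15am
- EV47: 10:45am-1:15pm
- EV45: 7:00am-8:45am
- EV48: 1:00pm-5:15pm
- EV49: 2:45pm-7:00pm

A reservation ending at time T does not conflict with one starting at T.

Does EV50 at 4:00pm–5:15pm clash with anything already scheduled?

EV45: ends 8:45am at or before EV50 starts 4:00pm → clear.
EV46: ends 10:15am at or before EV50 starts 4:00pm → clear.
EV47: ends 1:15pm at or before EV50 starts 4:00pm → clear.
EV48: starts 1:00pm before EV50 ends 5:15pm, and ends 5:15pm after EV50 starts 4:00pm → overlap.
EV49: starts 2:45pm before EV50 ends 5:15pm, and ends 7:00pm after EV50 starts 4:00pm → overlap.
EV50 overlaps EV48, EV49.

Yes — it overlaps EV48, EV49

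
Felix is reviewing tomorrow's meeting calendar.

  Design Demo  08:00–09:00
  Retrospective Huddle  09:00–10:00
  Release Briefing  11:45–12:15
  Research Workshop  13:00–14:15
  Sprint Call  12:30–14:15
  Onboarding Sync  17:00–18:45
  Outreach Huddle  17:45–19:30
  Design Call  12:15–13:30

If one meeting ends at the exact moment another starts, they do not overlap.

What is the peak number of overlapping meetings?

Sort all start/end points and keep a running count:
08:00 start Design Demo → 1
09:00 end Design Demo → 0
09:00 start Retrospective Huddle → 1
10:00 end Retrospective Huddle → 0
11:45 start Release Briefing → 1
12:15 end Release Briefing → 0
12:15 start Design Call → 1
12:30 start Sprint Call → 2
13:00 start Research Workshop → 3
13:30 end Design Call → 2
14:15 end Research Workshop → 1
14:15 end Sprint Call → 0
17:00 start Onboarding Sync → 1
17:45 start Outreach Huddle → 2
18:45 end Onboarding Sync → 1
19:30 end Outreach Huddle → 0
Peak is 3, at 13:00 (Design Call, Research Workshop, Sprint Call).

3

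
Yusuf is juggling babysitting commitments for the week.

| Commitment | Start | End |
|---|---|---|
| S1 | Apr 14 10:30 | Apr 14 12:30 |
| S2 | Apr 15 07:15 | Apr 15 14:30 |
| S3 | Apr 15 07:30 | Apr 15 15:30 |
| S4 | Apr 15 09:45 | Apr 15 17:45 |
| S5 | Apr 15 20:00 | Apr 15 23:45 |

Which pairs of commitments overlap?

Check each pair: they overlap iff neither finishes before the other starts.
Sorted by start: S1, S2, S3, S4, S5.
S2 starts after S1 ends; S1 is clear from here.
S3 starts before S2 ends → S2 and S3 overlap.
S4 starts before S2 ends → S2 and S4 overlap.
S5 starts after S2 ends.
S4 starts before S3 ends → S3 and S4 overlap.
S5 starts after S3 ends.
S5 starts after S4 ends.

S2 & S3, S2 & S4, S3 & S4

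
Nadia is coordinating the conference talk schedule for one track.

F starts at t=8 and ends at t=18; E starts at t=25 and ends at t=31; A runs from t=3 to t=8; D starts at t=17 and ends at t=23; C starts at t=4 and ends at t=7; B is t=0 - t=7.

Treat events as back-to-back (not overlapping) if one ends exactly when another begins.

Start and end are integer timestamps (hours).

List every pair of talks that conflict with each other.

Sorted by start: B, A, C, F, D, E.
A starts before B ends → B and A overlap.
C starts before B ends → B and C overlap.
F starts after B ends — done with B.
C starts before A ends → A and C overlap.
F starts exactly when A ends (back-to-back, no overlap) — done with A.
F starts after C ends — done with C.
D starts before F ends → F and D overlap.
E starts after F ends.
E starts after D ends.

A & B, A & C, B & C, D & F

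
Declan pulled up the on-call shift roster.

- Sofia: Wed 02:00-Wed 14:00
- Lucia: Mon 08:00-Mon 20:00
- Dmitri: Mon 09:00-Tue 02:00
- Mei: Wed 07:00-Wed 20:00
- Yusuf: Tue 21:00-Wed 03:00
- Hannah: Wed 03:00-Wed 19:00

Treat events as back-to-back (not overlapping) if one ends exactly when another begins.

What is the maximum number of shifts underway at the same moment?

Sweep the timeline, counting +1 at each start and −1 at each end (ends before starts at a tie):
Mon 08:00 start Lucia → 1
Mon 09:00 start Dmitri → 2
Mon 20:00 end Lucia → 1
Tue 02:00 end Dmitri → 0
Tue 21:00 start Yusuf → 1
Wed 02:00 start Sofia → 2
Wed 03:00 end Yusuf → 1
Wed 03:00 start Hannah → 2
Wed 07:00 start Mei → 3
Wed 14:00 end Sofia → 2
Wed 19:00 end Hannah → 1
Wed 20:00 end Mei → 0
Peak is 3, at Wed 07:00 (Hannah, Mei, Sofia).

3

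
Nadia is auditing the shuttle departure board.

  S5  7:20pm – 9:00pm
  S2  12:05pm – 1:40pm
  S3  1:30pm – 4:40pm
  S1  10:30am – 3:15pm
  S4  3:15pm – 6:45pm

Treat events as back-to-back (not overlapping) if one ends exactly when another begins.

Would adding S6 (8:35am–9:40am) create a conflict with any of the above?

S1: starts 10:30am at or after S6 ends 9:40am → clear.
S2: starts 12:05pm at or after S6 ends 9:40am → clear.
S3: starts 1:30pm at or after S6 ends 9:40am → clear.
S4: starts 3:15pm at or after S6 ends 9:40am → clear.
S5: starts 7:20pm at or after S6 ends 9:40am → clear.

No — it doesn't clash with anything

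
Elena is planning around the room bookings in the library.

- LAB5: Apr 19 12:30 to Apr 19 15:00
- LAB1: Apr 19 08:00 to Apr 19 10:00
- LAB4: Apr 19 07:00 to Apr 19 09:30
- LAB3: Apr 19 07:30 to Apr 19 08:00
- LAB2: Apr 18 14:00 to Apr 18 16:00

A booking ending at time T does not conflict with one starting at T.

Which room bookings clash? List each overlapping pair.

Two intervals overlap when each starts before the other ends.
Sorted by start: LAB2, LAB4, LAB3, LAB1, LAB5.
LAB4 starts after LAB2 ends, so nothing later overlaps LAB2 either.
LAB3 starts before LAB4 ends → LAB4 and LAB3 overlap.
LAB1 starts before LAB4 ends → LAB4 and LAB1 overlap.
LAB5 starts after LAB4 ends.
LAB1 starts exactly when LAB3 ends (back-to-back, no overlap), so nothing later overlaps LAB3 either.
LAB5 starts after LAB1 ends.

LAB1 & LAB4, LAB3 & LAB4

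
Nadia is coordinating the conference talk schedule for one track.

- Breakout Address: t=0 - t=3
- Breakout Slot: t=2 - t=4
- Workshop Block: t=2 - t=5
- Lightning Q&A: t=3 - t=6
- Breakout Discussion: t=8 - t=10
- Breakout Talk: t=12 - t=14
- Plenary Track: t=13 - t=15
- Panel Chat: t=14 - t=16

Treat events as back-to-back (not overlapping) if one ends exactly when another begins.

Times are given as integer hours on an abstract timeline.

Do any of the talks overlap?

Sorted by start: Breakout Address, Breakout Slot, Workshop Block, Lightning Q&A, Breakout Discussion, Breakout Talk, Plenary Track, Panel Chat.
Breakout Slot starts before Breakout Address ends → Breakout Address and Breakout Slot overlap.
That's a conflict, so the schedule is not conflict-free.

Yes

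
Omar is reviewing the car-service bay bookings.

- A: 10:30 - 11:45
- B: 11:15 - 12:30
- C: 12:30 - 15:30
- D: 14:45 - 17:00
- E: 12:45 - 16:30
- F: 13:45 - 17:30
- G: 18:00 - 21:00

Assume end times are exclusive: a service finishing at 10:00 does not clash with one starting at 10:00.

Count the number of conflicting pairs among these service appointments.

Sorted by start: A, B, C, E, F, D, G.
B starts before A ends → A and B overlap.
C starts after A ends; A is clear from here.
C starts exactly when B ends (back-to-back, no overlap); B is clear from here.
E starts before C ends → C and E overlap.
F starts before C ends → C and F overlap.
D starts before C ends → C and D overlap.
G starts after C ends.
F starts before E ends → E and F overlap.
D starts before E ends → E and D overlap.
G starts after E ends.
D starts before F ends → F and D overlap.
G starts after F ends.
G starts after D ends.
Overlapping pairs: A & B, C & D, C & E, C & F, D & E, D & F, E & F — 7 in total.

7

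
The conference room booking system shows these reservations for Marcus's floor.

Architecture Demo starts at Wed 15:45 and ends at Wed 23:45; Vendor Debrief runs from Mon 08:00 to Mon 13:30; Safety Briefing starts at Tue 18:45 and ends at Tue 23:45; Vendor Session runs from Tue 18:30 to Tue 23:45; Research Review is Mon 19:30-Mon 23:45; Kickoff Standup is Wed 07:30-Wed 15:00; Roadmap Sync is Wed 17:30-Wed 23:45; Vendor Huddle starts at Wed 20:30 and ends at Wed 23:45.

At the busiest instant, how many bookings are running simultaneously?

3

Walk through starts and ends in time order (an end at T is processed before a start at T):
Mon 08:00 start Vendor Debrief → 1
Mon 13:30 end Vendor Debrief → 0
Mon 19:30 start Research Review → 1
Mon 23:45 end Research Review → 0
Tue 18:30 start Vendor Session → 1
Tue 18:45 start Safety Briefing → 2
Tue 23:45 end Safety Briefing → 1
Tue 23:45 end Vendor Session → 0
Wed 07:30 start Kickoff Standup → 1
Wed 15:00 end Kickoff Standup → 0
Wed 15:45 start Architecture Demo → 1
Wed 17:30 start Roadmap Sync → 2
Wed 20:30 start Vendor Huddle → 3
Wed 23:45 end Architecture Demo → 2
Wed 23:45 end Roadmap Sync → 1
Wed 23:45 end Vendor Huddle → 0
Peak is 3, at Wed 20:30 (Architecture Demo, Roadmap Sync, Vendor Huddle).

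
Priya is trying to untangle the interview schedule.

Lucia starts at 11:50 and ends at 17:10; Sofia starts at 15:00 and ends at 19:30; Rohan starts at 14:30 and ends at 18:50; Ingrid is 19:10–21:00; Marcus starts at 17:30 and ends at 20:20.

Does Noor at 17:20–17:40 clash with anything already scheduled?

Yes — it overlaps Marcus, Rohan, Sofia

Lucia: ends 17:10 at or before Noor starts 17:20 → clear.
Rohan: starts 14:30 before Noor ends 17:40, and ends 18:50 after Noor starts 17:20 → overlap.
Sofia: starts 15:00 before Noor ends 17:40, and ends 19:30 after Noor starts 17:20 → overlap.
Marcus: starts 17:30 before Noor ends 17:40, and ends 20:20 after Noor starts 17:20 → overlap.
Ingrid: starts 19:10 at or after Noor ends 17:40 → clear.
Noor overlaps Sofia, Rohan, Marcus.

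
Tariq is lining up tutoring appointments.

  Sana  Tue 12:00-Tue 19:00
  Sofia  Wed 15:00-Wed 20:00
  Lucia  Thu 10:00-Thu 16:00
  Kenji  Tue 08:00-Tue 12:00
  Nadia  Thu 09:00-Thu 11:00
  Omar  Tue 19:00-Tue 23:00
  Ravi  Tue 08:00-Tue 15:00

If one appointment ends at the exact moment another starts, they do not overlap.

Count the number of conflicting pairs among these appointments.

Two intervals overlap when each starts before the other ends.
Sorted by start: Ravi, Kenji, Sana, Omar, Sofia, Nadia, Lucia.
Kenji starts before Ravi ends → Ravi and Kenji overlap.
Sana starts before Ravi ends → Ravi and Sana overlap.
Omar starts after Ravi ends, so nothing later overlaps Ravi either.
Sana starts exactly when Kenji ends (back-to-back, no overlap), so nothing later overlaps Kenji either.
Omar starts exactly when Sana ends (back-to-back, no overlap), so nothing later overlaps Sana either.
Sofia starts after Omar ends, so nothing later overlaps Omar either.
Nadia starts after Sofia ends, so nothing later overlaps Sofia either.
Lucia starts before Nadia ends → Nadia and Lucia overlap.
Overlapping pairs: Kenji & Ravi, Lucia & Nadia, Ravi & Sana — 3 in total.

3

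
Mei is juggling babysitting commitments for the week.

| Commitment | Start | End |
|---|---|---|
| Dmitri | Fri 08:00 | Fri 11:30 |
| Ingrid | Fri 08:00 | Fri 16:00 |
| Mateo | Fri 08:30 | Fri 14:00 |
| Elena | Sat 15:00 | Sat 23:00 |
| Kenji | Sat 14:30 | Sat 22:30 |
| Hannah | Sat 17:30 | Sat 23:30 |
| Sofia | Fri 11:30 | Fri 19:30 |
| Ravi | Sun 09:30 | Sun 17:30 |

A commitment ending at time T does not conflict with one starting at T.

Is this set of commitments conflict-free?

Check each pair: they overlap iff neither finishes before the other starts.
Sorted by start: Dmitri, Ingrid, Mateo, Sofia, Kenji, Elena, Hannah, Ravi.
Ingrid starts before Dmitri ends → Dmitri and Ingrid overlap.
That's a conflict, so the schedule is not conflict-free.

No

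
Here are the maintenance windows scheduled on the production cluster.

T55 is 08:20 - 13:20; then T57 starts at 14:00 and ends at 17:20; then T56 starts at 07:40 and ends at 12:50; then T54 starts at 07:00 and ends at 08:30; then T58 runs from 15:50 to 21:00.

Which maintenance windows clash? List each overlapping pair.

T54 & T55, T54 & T56, T55 & T56, T57 & T58

Sorted by start: T54, T56, T55, T57, T58.
T56 starts before T54 ends → T54 and T56 overlap.
T55 starts before T54 ends → T54 and T55 overlap.
T57 starts after T54 ends, so T54 has no further overlaps.
T55 starts before T56 ends → T56 and T55 overlap.
T57 starts after T56 ends, so T56 has no further overlaps.
T57 starts after T55 ends, so T55 has no further overlaps.
T58 starts before T57 ends → T57 and T58 overlap.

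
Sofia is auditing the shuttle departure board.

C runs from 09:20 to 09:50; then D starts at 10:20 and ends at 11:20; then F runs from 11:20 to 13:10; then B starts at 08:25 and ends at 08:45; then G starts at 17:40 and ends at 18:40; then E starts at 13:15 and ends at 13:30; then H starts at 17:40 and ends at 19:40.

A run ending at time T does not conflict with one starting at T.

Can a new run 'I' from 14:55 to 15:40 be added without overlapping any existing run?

Yes — the slot is free

B: ends 08:45 at or before I starts 14:55 → clear.
C: ends 09:50 at or before I starts 14:55 → clear.
D: ends 11:20 at or before I starts 14:55 → clear.
F: ends 13:10 at or before I starts 14:55 → clear.
E: ends 13:30 at or before I starts 14:55 → clear.
G: starts 17:40 at or after I ends 15:40 → clear.
H: starts 17:40 at or after I ends 15:40 → clear.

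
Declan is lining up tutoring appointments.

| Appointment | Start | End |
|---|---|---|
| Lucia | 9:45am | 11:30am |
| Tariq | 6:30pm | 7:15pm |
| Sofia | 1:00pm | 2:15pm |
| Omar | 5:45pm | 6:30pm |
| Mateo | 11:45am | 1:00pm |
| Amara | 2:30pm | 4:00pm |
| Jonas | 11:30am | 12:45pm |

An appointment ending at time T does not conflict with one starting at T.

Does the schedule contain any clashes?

Two intervals overlap when each starts before the other ends.
Sorted by start: Lucia, Jonas, Mateo, Sofia, Amara, Omar, Tariq.
Jonas starts exactly when Lucia ends (back-to-back, no overlap) — done with Lucia.
Mateo starts before Jonas ends → Jonas and Mateo overlap.
That's a conflict, so the schedule is not conflict-free.

Yes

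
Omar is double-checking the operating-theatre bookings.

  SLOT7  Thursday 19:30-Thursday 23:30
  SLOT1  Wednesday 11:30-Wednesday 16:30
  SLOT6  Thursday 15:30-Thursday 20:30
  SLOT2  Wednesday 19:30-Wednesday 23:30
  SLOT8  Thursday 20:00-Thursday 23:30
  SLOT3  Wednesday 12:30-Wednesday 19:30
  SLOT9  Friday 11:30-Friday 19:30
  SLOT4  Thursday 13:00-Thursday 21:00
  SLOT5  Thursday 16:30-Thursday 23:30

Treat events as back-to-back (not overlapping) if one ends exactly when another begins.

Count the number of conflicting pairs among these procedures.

11

Two intervals overlap when each starts before the other ends.
Sorted by start: SLOT1, SLOT3, SLOT2, SLOT4, SLOT6, SLOT5, SLOT7, SLOT8, SLOT9.
SLOT3 starts before SLOT1 ends → SLOT1 and SLOT3 overlap.
SLOT2 starts after SLOT1 ends — done with SLOT1.
SLOT2 starts exactly when SLOT3 ends (back-to-back, no overlap) — done with SLOT3.
SLOT4 starts after SLOT2 ends — done with SLOT2.
SLOT6 starts before SLOT4 ends → SLOT4 and SLOT6 overlap.
SLOT5 starts before SLOT4 ends → SLOT4 and SLOT5 overlap.
SLOT7 starts before SLOT4 ends → SLOT4 and SLOT7 overlap.
SLOT8 starts before SLOT4 ends → SLOT4 and SLOT8 overlap.
SLOT9 starts after SLOT4 ends.
SLOT5 starts before SLOT6 ends → SLOT6 and SLOT5 overlap.
SLOT7 starts before SLOT6 ends → SLOT6 and SLOT7 overlap.
SLOT8 starts before SLOT6 ends → SLOT6 and SLOT8 overlap.
SLOT9 starts after SLOT6 ends.
SLOT7 starts before SLOT5 ends → SLOT5 and SLOT7 overlap.
SLOT8 starts before SLOT5 ends → SLOT5 and SLOT8 overlap.
SLOT9 starts after SLOT5 ends.
SLOT8 starts before SLOT7 ends → SLOT7 and SLOT8 overlap.
SLOT9 starts after SLOT7 ends.
SLOT9 starts after SLOT8 ends.
Overlapping pairs: SLOT1 & SLOT3, SLOT4 & SLOT5, SLOT4 & SLOT6, SLOT4 & SLOT7, SLOT4 & SLOT8, SLOT5 & SLOT6, SLOT5 & SLOT7, SLOT5 & SLOT8, SLOT6 & SLOT7, SLOT6 & SLOT8, SLOT7 & SLOT8 — 11 in total.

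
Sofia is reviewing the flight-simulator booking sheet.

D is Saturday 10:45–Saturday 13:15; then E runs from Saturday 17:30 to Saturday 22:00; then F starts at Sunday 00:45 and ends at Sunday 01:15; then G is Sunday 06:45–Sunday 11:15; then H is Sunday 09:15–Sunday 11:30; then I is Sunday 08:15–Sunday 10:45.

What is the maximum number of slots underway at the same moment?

Sort all start/end points and keep a running count:
Saturday 10:45 start D → 1
Saturday 13:15 end D → 0
Saturday 17:30 start E → 1
Saturday 22:00 end E → 0
Sunday 00:45 start F → 1
Sunday 01:15 end F → 0
Sunday 06:45 start G → 1
Sunday 08:15 start I → 2
Sunday 09:15 start H → 3
Sunday 10:45 end I → 2
Sunday 11:15 end G → 1
Sunday 11:30 end H → 0
Peak is 3, at Sunday 09:15 (G, H, I).

3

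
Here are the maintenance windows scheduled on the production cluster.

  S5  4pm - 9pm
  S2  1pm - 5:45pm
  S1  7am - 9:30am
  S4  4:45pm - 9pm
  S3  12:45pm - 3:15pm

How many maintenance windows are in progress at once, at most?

3

Sort all start/end points and keep a running count:
7am start S1 → 1
9:30am end S1 → 0
12:45pm start S3 → 1
1pm start S2 → 2
3:15pm end S3 → 1
4pm start S5 → 2
4:45pm start S4 → 3
5:45pm end S2 → 2
9pm end S4 → 1
9pm end S5 → 0
Peak is 3, at 4:45pm (S2, S4, S5).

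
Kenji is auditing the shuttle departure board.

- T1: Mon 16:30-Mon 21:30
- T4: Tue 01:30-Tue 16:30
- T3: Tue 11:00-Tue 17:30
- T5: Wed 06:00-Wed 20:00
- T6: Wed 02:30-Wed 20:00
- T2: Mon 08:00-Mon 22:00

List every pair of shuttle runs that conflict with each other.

Check each pair: they overlap iff neither finishes before the other starts.
Sorted by start: T2, T1, T4, T3, T6, T5.
T1 starts before T2 ends → T2 and T1 overlap.
T4 starts after T2 ends, so nothing later overlaps T2 either.
T4 starts after T1 ends, so nothing later overlaps T1 either.
T3 starts before T4 ends → T4 and T3 overlap.
T6 starts after T4 ends, so nothing later overlaps T4 either.
T6 starts after T3 ends, so nothing later overlaps T3 either.
T5 starts before T6 ends → T6 and T5 overlap.

T1 & T2, T3 & T4, T5 & T6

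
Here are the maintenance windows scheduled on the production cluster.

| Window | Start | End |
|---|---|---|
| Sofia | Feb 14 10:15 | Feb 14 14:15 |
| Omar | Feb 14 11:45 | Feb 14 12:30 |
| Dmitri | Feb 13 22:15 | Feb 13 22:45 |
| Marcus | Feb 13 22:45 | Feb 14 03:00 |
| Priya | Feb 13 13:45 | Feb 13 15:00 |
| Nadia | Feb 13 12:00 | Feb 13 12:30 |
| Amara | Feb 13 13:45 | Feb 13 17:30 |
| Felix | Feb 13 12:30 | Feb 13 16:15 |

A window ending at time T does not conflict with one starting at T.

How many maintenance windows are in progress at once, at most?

3

Walk through starts and ends in time order (an end at T is processed before a start at T):
Feb 13 12:00 start Nadia → 1
Feb 13 12:30 end Nadia → 0
Feb 13 12:30 start Felix → 1
Feb 13 13:45 start Amara → 2
Feb 13 13:45 start Priya → 3
Feb 13 15:00 end Priya → 2
Feb 13 16:15 end Felix → 1
Feb 13 17:30 end Amara → 0
Feb 13 22:15 start Dmitri → 1
Feb 13 22:45 end Dmitri → 0
Feb 13 22:45 start Marcus → 1
Feb 14 03:00 end Marcus → 0
Feb 14 10:15 start Sofia → 1
Feb 14 11:45 start Omar → 2
Feb 14 12:30 end Omar → 1
Feb 14 14:15 end Sofia → 0
Peak is 3, at Feb 13 13:45 (Amara, Felix, Priya).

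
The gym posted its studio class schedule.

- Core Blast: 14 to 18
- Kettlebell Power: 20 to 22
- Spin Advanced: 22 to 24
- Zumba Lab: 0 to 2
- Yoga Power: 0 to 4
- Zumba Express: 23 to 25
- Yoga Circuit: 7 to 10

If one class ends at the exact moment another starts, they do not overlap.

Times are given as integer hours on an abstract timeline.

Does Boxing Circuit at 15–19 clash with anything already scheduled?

Yoga Power: ends 4 at or before Boxing Circuit starts 15 → clear.
Zumba Lab: ends 2 at or before Boxing Circuit starts 15 → clear.
Yoga Circuit: ends 10 at or before Boxing Circuit starts 15 → clear.
Core Blast: starts 14 before Boxing Circuit ends 19, and ends 18 after Boxing Circuit starts 15 → overlap.
Kettlebell Power: starts 20 at or after Boxing Circuit ends 19 → clear.
Spin Advanced: starts 22 at or after Boxing Circuit ends 19 → clear.
Zumba Express: starts 23 at or after Boxing Circuit ends 19 → clear.
Boxing Circuit overlaps Core Blast.

Yes — it overlaps Core Blast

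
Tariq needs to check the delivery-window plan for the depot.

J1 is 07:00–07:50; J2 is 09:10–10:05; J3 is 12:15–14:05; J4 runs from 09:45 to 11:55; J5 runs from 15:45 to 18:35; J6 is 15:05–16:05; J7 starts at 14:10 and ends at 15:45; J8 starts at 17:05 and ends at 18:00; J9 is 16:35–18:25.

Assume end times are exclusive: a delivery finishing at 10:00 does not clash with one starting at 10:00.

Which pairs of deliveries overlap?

J2 & J4, J5 & J6, J5 & J8, J5 & J9, J6 & J7, J8 & J9

Check each pair: they overlap iff neither finishes before the other starts.
Sorted by start: J1, J2, J4, J3, J7, J6, J5, J9, J8.
J2 starts after J1 ends; J1 is clear from here.
J4 starts before J2 ends → J2 and J4 overlap.
J3 starts after J2 ends; J2 is clear from here.
J3 starts after J4 ends; J4 is clear from here.
J7 starts after J3 ends; J3 is clear from here.
J6 starts before J7 ends → J7 and J6 overlap.
J5 starts exactly when J7 ends (back-to-back, no overlap); J7 is clear from here.
J5 starts before J6 ends → J6 and J5 overlap.
J9 starts after J6 ends; J6 is clear from here.
J9 starts before J5 ends → J5 and J9 overlap.
J8 starts before J5 ends → J5 and J8 overlap.
J8 starts before J9 ends → J9 and J8 overlap.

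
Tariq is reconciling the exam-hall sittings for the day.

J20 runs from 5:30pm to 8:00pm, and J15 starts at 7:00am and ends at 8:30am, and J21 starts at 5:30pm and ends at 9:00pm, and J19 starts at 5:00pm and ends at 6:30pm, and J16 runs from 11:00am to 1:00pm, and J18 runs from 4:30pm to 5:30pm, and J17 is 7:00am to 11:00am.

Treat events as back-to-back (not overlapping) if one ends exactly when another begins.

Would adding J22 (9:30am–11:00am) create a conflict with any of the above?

J15: ends 8:30am at or before J22 starts 9:30am → clear.
J17: starts 7:00am before J22 ends 11:00am, and ends 11:00am after J22 starts 9:30am → overlap.
J16: starts 11:00am at or after J22 ends 11:00am → clear.
J18: starts 4:30pm at or after J22 ends 11:00am → clear.
J19: starts 5:00pm at or after J22 ends 11:00am → clear.
J20: starts 5:30pm at or after J22 ends 11:00am → clear.
J21: starts 5:30pm at or after J22 ends 11:00am → clear.
J22 overlaps J17.

Yes — it overlaps J17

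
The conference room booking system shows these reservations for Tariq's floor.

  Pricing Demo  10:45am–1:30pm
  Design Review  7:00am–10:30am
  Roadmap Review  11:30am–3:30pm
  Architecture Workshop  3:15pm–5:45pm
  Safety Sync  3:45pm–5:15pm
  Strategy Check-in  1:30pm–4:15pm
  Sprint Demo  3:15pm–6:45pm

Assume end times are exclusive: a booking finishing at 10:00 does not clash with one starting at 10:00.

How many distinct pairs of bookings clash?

10

Two intervals overlap when each starts before the other ends.
Sorted by start: Design Review, Pricing Demo, Roadmap Review, Strategy Check-in, Architecture Workshop, Sprint Demo, Safety Sync.
Pricing Demo starts after Design Review ends; Design Review is clear from here.
Roadmap Review starts before Pricing Demo ends → Pricing Demo and Roadmap Review overlap.
Strategy Check-in starts exactly when Pricing Demo ends (back-to-back, no overlap); Pricing Demo is clear from here.
Strategy Check-in starts before Roadmap Review ends → Roadmap Review and Strategy Check-in overlap.
Architecture Workshop starts before Roadmap Review ends → Roadmap Review and Architecture Workshop overlap.
Sprint Demo starts before Roadmap Review ends → Roadmap Review and Sprint Demo overlap.
Safety Sync starts after Roadmap Review ends.
Architecture Workshop starts before Strategy Check-in ends → Strategy Check-in and Architecture Workshop overlap.
Sprint Demo starts before Strategy Check-in ends → Strategy Check-in and Sprint Demo overlap.
Safety Sync starts before Strategy Check-in ends → Strategy Check-in and Safety Sync overlap.
Sprint Demo starts before Architecture Workshop ends → Architecture Workshop and Sprint Demo overlap.
Safety Sync starts before Architecture Workshop ends → Architecture Workshop and Safety Sync overlap.
Safety Sync starts before Sprint Demo ends → Sprint Demo and Safety Sync overlap.
Overlapping pairs: Architecture Workshop & Roadmap Review, Architecture Workshop & Safety Sync, Architecture Workshop & Sprint Demo, Architecture Workshop & Strategy Check-in, Pricing Demo & Roadmap Review, Roadmap Review & Sprint Demo, Roadmap Review & Strategy Check-in, Safety Sync & Sprint Demo, Safety Sync & Strategy Check-in, Sprint Demo & Strategy Check-in — 10 in total.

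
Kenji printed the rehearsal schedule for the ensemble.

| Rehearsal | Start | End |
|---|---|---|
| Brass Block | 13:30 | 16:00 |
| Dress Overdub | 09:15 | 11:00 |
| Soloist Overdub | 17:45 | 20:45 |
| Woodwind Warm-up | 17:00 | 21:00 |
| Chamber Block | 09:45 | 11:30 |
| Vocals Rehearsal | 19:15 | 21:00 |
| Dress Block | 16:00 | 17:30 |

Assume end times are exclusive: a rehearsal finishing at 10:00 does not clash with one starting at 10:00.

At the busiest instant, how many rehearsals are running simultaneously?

Sort all start/end points and keep a running count:
09:15 start Dress Overdub → 1
09:45 start Chamber Block → 2
11:00 end Dress Overdub → 1
11:30 end Chamber Block → 0
13:30 start Brass Block → 1
16:00 end Brass Block → 0
16:00 start Dress Block → 1
17:00 start Woodwind Warm-up → 2
17:30 end Dress Block → 1
17:45 start Soloist Overdub → 2
19:15 start Vocals Rehearsal → 3
20:45 end Soloist Overdub → 2
21:00 end Vocals Rehearsal → 1
21:00 end Woodwind Warm-up → 0
Peak is 3, at 19:15 (Soloist Overdub, Vocals Rehearsal, Woodwind Warm-up).

3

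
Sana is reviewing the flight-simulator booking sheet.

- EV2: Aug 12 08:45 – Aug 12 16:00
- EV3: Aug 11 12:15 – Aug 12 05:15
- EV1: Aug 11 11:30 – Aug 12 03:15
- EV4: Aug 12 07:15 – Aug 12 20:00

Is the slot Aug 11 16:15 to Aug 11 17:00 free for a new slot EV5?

EV1: starts Aug 11 11:30 before EV5 ends Aug 11 17:00, and ends Aug 12 03:15 after EV5 starts Aug 11 16:15 → overlap.
EV3: starts Aug 11 12:15 before EV5 ends Aug 11 17:00, and ends Aug 12 05:15 after EV5 starts Aug 11 16:15 → overlap.
EV4: starts Aug 12 07:15 at or after EV5 ends Aug 11 17:00 → clear.
EV2: starts Aug 12 08:45 at or after EV5 ends Aug 11 17:00 → clear.
EV5 overlaps EV1, EV3.

No — it overlaps EV1, EV3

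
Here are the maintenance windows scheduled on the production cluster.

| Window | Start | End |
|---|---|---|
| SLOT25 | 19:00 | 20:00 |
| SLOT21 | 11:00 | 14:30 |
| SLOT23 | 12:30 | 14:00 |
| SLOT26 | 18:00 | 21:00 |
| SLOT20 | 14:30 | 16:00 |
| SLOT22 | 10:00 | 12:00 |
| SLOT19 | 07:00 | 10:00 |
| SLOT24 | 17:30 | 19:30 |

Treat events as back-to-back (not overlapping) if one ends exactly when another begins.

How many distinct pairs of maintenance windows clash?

5

Sorted by start: SLOT19, SLOT22, SLOT21, SLOT23, SLOT20, SLOT24, SLOT26, SLOT25.
SLOT22 starts exactly when SLOT19 ends (back-to-back, no overlap) — done with SLOT19.
SLOT21 starts before SLOT22 ends → SLOT22 and SLOT21 overlap.
SLOT23 starts after SLOT22 ends — done with SLOT22.
SLOT23 starts before SLOT21 ends → SLOT21 and SLOT23 overlap.
SLOT20 starts exactly when SLOT21 ends (back-to-back, no overlap) — done with SLOT21.
SLOT20 starts after SLOT23 ends — done with SLOT23.
SLOT24 starts after SLOT20 ends — done with SLOT20.
SLOT26 starts before SLOT24 ends → SLOT24 and SLOT26 overlap.
SLOT25 starts before SLOT24 ends → SLOT24 and SLOT25 overlap.
SLOT25 starts before SLOT26 ends → SLOT26 and SLOT25 overlap.
Overlapping pairs: SLOT21 & SLOT22, SLOT21 & SLOT23, SLOT24 & SLOT25, SLOT24 & SLOT26, SLOT25 & SLOT26 — 5 in total.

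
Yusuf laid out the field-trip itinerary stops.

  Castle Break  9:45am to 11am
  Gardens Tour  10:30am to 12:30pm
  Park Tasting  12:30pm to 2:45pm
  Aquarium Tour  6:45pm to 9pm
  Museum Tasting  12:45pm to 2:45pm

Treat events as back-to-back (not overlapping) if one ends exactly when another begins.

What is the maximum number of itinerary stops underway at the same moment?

2

Walk through starts and ends in time order (an end at T is processed before a start at T):
9:45am start Castle Break → 1
10:30am start Gardens Tour → 2
11am end Castle Break → 1
12:30pm end Gardens Tour → 0
12:30pm start Park Tasting → 1
12:45pm start Museum Tasting → 2
2:45pm end Museum Tasting → 1
2:45pm end Park Tasting → 0
6:45pm start Aquarium Tour → 1
9pm end Aquarium Tour → 0
Peak is 2, at 10:30am (Castle Break, Gardens Tour).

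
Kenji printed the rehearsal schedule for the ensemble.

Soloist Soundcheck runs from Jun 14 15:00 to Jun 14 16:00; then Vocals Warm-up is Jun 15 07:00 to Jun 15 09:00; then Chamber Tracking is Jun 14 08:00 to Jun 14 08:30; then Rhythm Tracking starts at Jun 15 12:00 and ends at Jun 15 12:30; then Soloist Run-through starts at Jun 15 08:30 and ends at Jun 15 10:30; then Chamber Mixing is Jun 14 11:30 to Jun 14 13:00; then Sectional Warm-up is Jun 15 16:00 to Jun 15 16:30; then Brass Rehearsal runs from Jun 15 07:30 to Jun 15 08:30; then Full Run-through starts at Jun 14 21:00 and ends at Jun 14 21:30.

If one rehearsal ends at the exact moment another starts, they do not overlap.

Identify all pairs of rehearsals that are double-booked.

Brass Rehearsal & Vocals Warm-up, Soloist Run-through & Vocals Warm-up

Sorted by start: Chamber Tracking, Chamber Mixing, Soloist Soundcheck, Full Run-through, Vocals Warm-up, Brass Rehearsal, Soloist Run-through, Rhythm Tracking, Sectional Warm-up.
Chamber Mixing starts after Chamber Tracking ends; Chamber Tracking is clear from here.
Soloist Soundcheck starts after Chamber Mixing ends; Chamber Mixing is clear from here.
Full Run-through starts after Soloist Soundcheck ends; Soloist Soundcheck is clear from here.
Vocals Warm-up starts after Full Run-through ends; Full Run-through is clear from here.
Brass Rehearsal starts before Vocals Warm-up ends → Vocals Warm-up and Brass Rehearsal overlap.
Soloist Run-through starts before Vocals Warm-up ends → Vocals Warm-up and Soloist Run-through overlap.
Rhythm Tracking starts after Vocals Warm-up ends; Vocals Warm-up is clear from here.
Soloist Run-through starts exactly when Brass Rehearsal ends (back-to-back, no overlap); Brass Rehearsal is clear from here.
Rhythm Tracking starts after Soloist Run-through ends; Soloist Run-through is clear from here.
Sectional Warm-up starts after Rhythm Tracking ends.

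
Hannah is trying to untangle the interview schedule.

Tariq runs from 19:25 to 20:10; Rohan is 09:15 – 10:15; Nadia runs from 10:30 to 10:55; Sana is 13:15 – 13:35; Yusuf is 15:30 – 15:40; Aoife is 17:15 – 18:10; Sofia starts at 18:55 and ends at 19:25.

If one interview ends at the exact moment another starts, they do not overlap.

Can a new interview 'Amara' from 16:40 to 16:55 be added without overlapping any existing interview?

Rohan: ends 10:15 at or before Amara starts 16:40 → clear.
Nadia: ends 10:55 at or before Amara starts 16:40 → clear.
Sana: ends 13:35 at or before Amara starts 16:40 → clear.
Yusuf: ends 15:40 at or before Amara starts 16:40 → clear.
Aoife: starts 17:15 at or after Amara ends 16:55 → clear.
Sofia: starts 18:55 at or after Amara ends 16:55 → clear.
Tariq: starts 19:25 at or after Amara ends 16:55 → clear.

Yes — the slot is free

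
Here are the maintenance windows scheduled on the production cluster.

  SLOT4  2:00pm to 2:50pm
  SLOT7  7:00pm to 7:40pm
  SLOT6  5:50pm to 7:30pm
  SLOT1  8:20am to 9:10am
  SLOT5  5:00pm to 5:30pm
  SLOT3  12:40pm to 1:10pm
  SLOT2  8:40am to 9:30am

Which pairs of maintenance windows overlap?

SLOT1 & SLOT2, SLOT6 & SLOT7

Sorted by start: SLOT1, SLOT2, SLOT3, SLOT4, SLOT5, SLOT6, SLOT7.
SLOT2 starts before SLOT1 ends → SLOT1 and SLOT2 overlap.
SLOT3 starts after SLOT1 ends; SLOT1 is clear from here.
SLOT3 starts after SLOT2 ends; SLOT2 is clear from here.
SLOT4 starts after SLOT3 ends; SLOT3 is clear from here.
SLOT5 starts after SLOT4 ends; SLOT4 is clear from here.
SLOT6 starts after SLOT5 ends; SLOT5 is clear from here.
SLOT7 starts before SLOT6 ends → SLOT6 and SLOT7 overlap.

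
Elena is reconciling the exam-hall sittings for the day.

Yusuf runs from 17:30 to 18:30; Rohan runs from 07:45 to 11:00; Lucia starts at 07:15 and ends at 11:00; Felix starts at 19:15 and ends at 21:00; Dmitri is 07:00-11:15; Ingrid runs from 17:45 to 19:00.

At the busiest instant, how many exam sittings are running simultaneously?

Sweep the timeline, counting +1 at each start and −1 at each end (ends before starts at a tie):
07:00 start Dmitri → 1
07:15 start Lucia → 2
07:45 start Rohan → 3
11:00 end Lucia → 2
11:00 end Rohan → 1
11:15 end Dmitri → 0
17:30 start Yusuf → 1
17:45 start Ingrid → 2
18:30 end Yusuf → 1
19:00 end Ingrid → 0
19:15 start Felix → 1
21:00 end Felix → 0
Peak is 3, at 07:45 (Dmitri, Lucia, Rohan).

3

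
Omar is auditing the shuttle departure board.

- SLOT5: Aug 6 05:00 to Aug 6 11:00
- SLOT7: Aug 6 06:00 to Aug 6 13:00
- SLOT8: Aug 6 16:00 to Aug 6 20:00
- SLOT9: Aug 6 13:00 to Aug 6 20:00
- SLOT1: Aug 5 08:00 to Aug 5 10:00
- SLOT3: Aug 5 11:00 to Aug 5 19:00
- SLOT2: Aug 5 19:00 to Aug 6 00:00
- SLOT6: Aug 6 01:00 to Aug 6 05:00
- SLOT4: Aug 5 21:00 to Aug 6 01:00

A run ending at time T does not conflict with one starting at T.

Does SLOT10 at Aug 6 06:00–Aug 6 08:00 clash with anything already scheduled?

SLOT1: ends Aug 5 10:00 at or before SLOT10 starts Aug 6 06:00 → clear.
SLOT3: ends Aug 5 19:00 at or before SLOT10 starts Aug 6 06:00 → clear.
SLOT2: ends Aug 6 00:00 at or before SLOT10 starts Aug 6 06:00 → clear.
SLOT4: ends Aug 6 01:00 at or before SLOT10 starts Aug 6 06:00 → clear.
SLOT6: ends Aug 6 05:00 at or before SLOT10 starts Aug 6 06:00 → clear.
SLOT5: starts Aug 6 05:00 before SLOT10 ends Aug 6 08:00, and ends Aug 6 11:00 after SLOT10 starts Aug 6 06:00 → overlap.
SLOT7: starts Aug 6 06:00 before SLOT10 ends Aug 6 08:00, and ends Aug 6 13:00 after SLOT10 starts Aug 6 06:00 → overlap.
SLOT9: starts Aug 6 13:00 at or after SLOT10 ends Aug 6 08:00 → clear.
SLOT8: starts Aug 6 16:00 at or after SLOT10 ends Aug 6 08:00 → clear.
SLOT10 overlaps SLOT5, SLOT7.

Yes — it overlaps SLOT5, SLOT7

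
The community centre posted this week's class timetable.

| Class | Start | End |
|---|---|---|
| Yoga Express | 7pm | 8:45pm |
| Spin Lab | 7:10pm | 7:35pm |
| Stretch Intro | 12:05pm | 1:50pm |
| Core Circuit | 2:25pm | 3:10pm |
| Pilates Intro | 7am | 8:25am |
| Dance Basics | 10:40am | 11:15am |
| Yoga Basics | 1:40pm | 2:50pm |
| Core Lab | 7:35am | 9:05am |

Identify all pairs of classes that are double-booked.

Core Circuit & Yoga Basics, Core Lab & Pilates Intro, Spin Lab & Yoga Express, Stretch Intro & Yoga Basics

Sorted by start: Pilates Intro, Core Lab, Dance Basics, Stretch Intro, Yoga Basics, Core Circuit, Yoga Express, Spin Lab.
Core Lab starts before Pilates Intro ends → Pilates Intro and Core Lab overlap.
Dance Basics starts after Pilates Intro ends, so Pilates Intro has no further overlaps.
Dance Basics starts after Core Lab ends, so Core Lab has no further overlaps.
Stretch Intro starts after Dance Basics ends, so Dance Basics has no further overlaps.
Yoga Basics starts before Stretch Intro ends → Stretch Intro and Yoga Basics overlap.
Core Circuit starts after Stretch Intro ends, so Stretch Intro has no further overlaps.
Core Circuit starts before Yoga Basics ends → Yoga Basics and Core Circuit overlap.
Yoga Express starts after Yoga Basics ends, so Yoga Basics has no further overlaps.
Yoga Express starts after Core Circuit ends, so Core Circuit has no further overlaps.
Spin Lab starts before Yoga Express ends → Yoga Express and Spin Lab overlap.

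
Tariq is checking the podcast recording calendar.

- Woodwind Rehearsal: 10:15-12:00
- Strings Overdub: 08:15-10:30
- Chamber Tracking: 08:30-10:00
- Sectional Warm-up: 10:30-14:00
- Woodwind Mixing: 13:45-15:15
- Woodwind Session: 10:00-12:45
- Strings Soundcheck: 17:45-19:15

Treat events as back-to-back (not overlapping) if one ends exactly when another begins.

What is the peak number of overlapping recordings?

Sort all start/end points and keep a running count:
08:15 start Strings Overdub → 1
08:30 start Chamber Tracking → 2
10:00 end Chamber Tracking → 1
10:00 start Woodwind Session → 2
10:15 start Woodwind Rehearsal → 3
10:30 end Strings Overdub → 2
10:30 start Sectional Warm-up → 3
12:00 end Woodwind Rehearsal → 2
12:45 end Woodwind Session → 1
13:45 start Woodwind Mixing → 2
14:00 end Sectional Warm-up → 1
15:15 end Woodwind Mixing → 0
17:45 start Strings Soundcheck → 1
19:15 end Strings Soundcheck → 0
Peak is 3, at 10:15 (Strings Overdub, Woodwind Rehearsal, Woodwind Session).

3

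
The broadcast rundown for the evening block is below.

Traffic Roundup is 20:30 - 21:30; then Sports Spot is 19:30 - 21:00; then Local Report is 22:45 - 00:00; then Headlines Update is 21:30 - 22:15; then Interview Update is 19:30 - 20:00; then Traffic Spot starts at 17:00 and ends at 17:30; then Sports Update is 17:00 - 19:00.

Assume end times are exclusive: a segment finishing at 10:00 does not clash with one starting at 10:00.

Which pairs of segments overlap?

Sorted by start: Traffic Spot, Sports Update, Interview Update, Sports Spot, Traffic Roundup, Headlines Update, Local Report.
Sports Update starts before Traffic Spot ends → Traffic Spot and Sports Update overlap.
Interview Update starts after Traffic Spot ends; Traffic Spot is clear from here.
Interview Update starts after Sports Update ends; Sports Update is clear from here.
Sports Spot starts before Interview Update ends → Interview Update and Sports Spot overlap.
Traffic Roundup starts after Interview Update ends; Interview Update is clear from here.
Traffic Roundup starts before Sports Spot ends → Sports Spot and Traffic Roundup overlap.
Headlines Update starts after Sports Spot ends; Sports Spot is clear from here.
Headlines Update starts exactly when Traffic Roundup ends (back-to-back, no overlap); Traffic Roundup is clear from here.
Local Report starts after Headlines Update ends.

Interview Update & Sports Spot, Sports Spot & Traffic Roundup, Sports Update & Traffic Spot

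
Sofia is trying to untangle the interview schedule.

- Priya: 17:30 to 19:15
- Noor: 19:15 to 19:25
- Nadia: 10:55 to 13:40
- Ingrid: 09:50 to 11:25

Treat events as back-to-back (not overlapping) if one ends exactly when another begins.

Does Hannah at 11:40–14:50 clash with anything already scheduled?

Yes — it overlaps Nadia

Ingrid: ends 11:25 at or before Hannah starts 11:40 → clear.
Nadia: starts 10:55 before Hannah ends 14:50, and ends 13:40 after Hannah starts 11:40 → overlap.
Priya: starts 17:30 at or after Hannah ends 14:50 → clear.
Noor: starts 19:15 at or after Hannah ends 14:50 → clear.
Hannah overlaps Nadia.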